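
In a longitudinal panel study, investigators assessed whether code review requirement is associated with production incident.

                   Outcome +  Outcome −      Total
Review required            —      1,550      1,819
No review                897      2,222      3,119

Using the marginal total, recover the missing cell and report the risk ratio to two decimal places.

0.51

The missing cell is in the exposed row: 1819 − 1550 = 269.
So a = 269, b = 1550, c = 897, d = 2222.
RR = [a/(a+b)] / [c/(c+d)] = (269/1819) / (897/3119) = 0.14788/0.28759 = 0.51421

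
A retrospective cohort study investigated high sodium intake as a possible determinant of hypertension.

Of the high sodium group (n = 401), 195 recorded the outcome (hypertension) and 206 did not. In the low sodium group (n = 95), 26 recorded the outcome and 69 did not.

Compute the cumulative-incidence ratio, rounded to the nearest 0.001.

From the description: a = 195, b = 206, c = 26, d = 69.
Risk in exposed = 195/401 = 0.48628; risk in unexposed = 26/95 = 0.27368.
RR = 0.48628 / 0.27368 = 1.77681
The risk among the exposed is 1.78 times that among the unexposed.

1.777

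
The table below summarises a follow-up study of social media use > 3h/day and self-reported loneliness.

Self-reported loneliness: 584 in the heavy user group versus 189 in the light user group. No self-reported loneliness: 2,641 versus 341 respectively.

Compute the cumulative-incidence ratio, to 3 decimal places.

0.508

From the description: a = 584, b = 2641, c = 189, d = 341.
Risk in exposed = 584/3225 = 0.18109; risk in unexposed = 189/530 = 0.35660.
RR = 0.18109 / 0.35660 = 0.50781
The risk is 49% lower among the exposed than among the unexposed.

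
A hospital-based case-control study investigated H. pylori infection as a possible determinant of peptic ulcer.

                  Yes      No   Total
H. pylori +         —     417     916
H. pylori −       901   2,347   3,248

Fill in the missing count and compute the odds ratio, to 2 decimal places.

3.12

The missing cell is in the exposed row: 916 − 417 = 499.
So a = 499, b = 417, c = 901, d = 2347.
OR = (a·d)/(b·c) = (499 × 2347) / (417 × 901) = 1171153 / 375717 = 3.11711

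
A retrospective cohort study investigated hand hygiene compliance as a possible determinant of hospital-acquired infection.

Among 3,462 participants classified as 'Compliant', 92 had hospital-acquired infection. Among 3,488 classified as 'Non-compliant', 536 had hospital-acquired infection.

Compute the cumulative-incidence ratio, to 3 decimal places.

0.173

From the description: a = 92, b = 3370, c = 536, d = 2952.
Risk in exposed = 92/3462 = 0.02657; risk in unexposed = 536/3488 = 0.15367.
RR = 0.02657 / 0.15367 = 0.17293
The risk is 83% lower among the exposed than among the unexposed.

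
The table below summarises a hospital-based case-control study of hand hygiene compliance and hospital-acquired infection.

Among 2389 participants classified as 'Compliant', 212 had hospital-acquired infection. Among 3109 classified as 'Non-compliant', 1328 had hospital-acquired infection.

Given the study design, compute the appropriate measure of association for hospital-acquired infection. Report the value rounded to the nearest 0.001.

From the description: a = 212, b = 2177, c = 1328, d = 1781.
This is a hospital-based case-control study: participants were sampled on outcome status, so risks in the source population cannot be estimated directly — relative risk is not valid here. The odds ratio is the appropriate measure.
OR = (a·d)/(b·c) = (212 × 1781) / (2177 × 1328) = 377572 / 2891056 = 0.13060

0.131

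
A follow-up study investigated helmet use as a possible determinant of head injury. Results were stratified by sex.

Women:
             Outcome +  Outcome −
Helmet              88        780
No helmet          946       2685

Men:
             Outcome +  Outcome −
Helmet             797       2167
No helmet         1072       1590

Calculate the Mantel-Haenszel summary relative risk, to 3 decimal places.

RR_MH = Σ(aᵢ·n₀ᵢ/nᵢ) / Σ(cᵢ·n₁ᵢ/nᵢ), with n₁ᵢ = aᵢ+bᵢ (exposed), n₀ᵢ = cᵢ+dᵢ (unexposed), nᵢ = n₁ᵢ+n₀ᵢ.
Stratum 1 (Women): n₁ = 868, n₀ = 3631, n = 4499; a·n₀/n = 88·3631/4499 = 71.0220; c·n₁/n = 946·868/4499 = 182.5134
Stratum 2 (Men): n₁ = 2964, n₀ = 2662, n = 5626; a·n₀/n = 797·2662/5626 = 377.1088; c·n₁/n = 1072·2964/5626 = 564.7721
RR_MH = (71.0220 + 377.1088) / (182.5134 + 564.7721) = 448.1308 / 747.2856 = 0.59968

0.600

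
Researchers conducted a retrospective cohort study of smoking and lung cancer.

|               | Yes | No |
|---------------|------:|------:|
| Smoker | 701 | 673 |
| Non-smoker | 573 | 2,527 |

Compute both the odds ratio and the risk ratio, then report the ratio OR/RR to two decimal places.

Cells: a = 701, b = 673, c = 573, d = 2527.
OR = (701·2527)/(673·573) = 1771427/385629 = 4.59360
Risk in exposed = 701/1374 = 0.51019; risk in unexposed = 573/3100 = 0.18484; RR = 2.76019
OR/RR = 4.59360 / 2.76019 = 1.66424
The outcome is not rare, so the OR lies further from 1 than the RR.

1.66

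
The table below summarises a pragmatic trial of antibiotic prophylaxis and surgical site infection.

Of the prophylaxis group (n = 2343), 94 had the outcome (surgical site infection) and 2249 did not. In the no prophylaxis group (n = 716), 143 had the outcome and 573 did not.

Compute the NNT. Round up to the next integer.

7

Risk in treated group = 94/2343 = 0.04012; risk in control = 143/716 = 0.19972.
Absolute risk reduction = 0.19972 − 0.04012 = 0.15960
NNT = 1 / ARR = 1 / 0.15960 = 6.266 → round up → 7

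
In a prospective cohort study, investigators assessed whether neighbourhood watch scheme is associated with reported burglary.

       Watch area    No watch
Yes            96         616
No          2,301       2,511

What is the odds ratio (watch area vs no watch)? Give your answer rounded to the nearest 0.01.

0.17

Reading the table with exposure as columns: a = 96 (Watch area, case), b = 2301 (Watch area, non-case), c = 616 (No watch, case), d = 2511.
OR = (a·d)/(b·c) = (96 × 2511) / (2301 × 616) = 241056 / 1417416 = 0.17007
Exposure is associated with lower odds of reported burglary (OR = 0.17 < 1).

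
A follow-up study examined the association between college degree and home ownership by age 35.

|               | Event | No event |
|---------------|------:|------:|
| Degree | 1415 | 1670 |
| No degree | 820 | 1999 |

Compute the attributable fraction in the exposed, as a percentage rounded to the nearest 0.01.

Cells: a = 1415, b = 1670, c = 820, d = 1999.
Risk in exposed = 1415/3085 = 0.45867; risk in unexposed = 820/2819 = 0.29088.
RR = 0.45867/0.29088 = 1.57682
AR% = (RR − 1)/RR × 100 = (1.57682 − 1)/1.57682 × 100 = 36.5813%

36.58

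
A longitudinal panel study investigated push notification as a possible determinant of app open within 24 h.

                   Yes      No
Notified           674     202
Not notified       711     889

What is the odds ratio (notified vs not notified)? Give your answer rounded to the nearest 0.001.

Cells: a = 674, b = 202, c = 711, d = 889.
OR = (a·d)/(b·c) = (674 × 889) / (202 × 711) = 599186 / 143622 = 4.17197
The odds of app open within 24 h are about 4.17 times as high in the notified group.

4.172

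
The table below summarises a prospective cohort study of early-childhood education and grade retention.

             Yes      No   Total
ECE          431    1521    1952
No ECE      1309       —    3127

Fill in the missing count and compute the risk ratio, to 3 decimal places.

0.527

The missing cell is in the unexposed row: 3127 − 1309 = 1818.
So a = 431, b = 1521, c = 1309, d = 1818.
RR = [a/(a+b)] / [c/(c+d)] = (431/1952) / (1309/3127) = 0.22080/0.41861 = 0.52746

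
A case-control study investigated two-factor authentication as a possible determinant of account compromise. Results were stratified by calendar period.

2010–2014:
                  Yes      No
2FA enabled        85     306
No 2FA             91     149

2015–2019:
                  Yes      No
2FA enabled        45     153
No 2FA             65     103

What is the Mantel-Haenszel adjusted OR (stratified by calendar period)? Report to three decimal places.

OR_MH = Σ(aᵢdᵢ/nᵢ) / Σ(bᵢcᵢ/nᵢ), where nᵢ is the stratum total.
Stratum 1 (2010–2014): n = 631; a·d/n = 85·149/631 = 20.0713; b·c/n = 306·91/631 = 44.1300
Stratum 2 (2015–2019): n = 366; a·d/n = 45·103/366 = 12.6639; b·c/n = 153·65/366 = 27.1721
OR_MH = (20.0713 + 12.6639) / (44.1300 + 27.1721) = 32.7352 / 71.3021 = 0.45911

0.459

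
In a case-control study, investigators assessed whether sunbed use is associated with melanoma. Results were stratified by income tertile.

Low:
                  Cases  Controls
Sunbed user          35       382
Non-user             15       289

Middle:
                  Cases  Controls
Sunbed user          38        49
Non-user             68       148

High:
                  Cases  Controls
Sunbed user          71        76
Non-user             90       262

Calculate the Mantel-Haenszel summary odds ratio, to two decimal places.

2.14

OR_MH = Σ(aᵢdᵢ/nᵢ) / Σ(bᵢcᵢ/nᵢ), where nᵢ is the stratum total.
Stratum 1 (Low): n = 721; a·d/n = 35·289/721 = 14.0291; b·c/n = 382·15/721 = 7.9473
Stratum 2 (Middle): n = 303; a·d/n = 38·148/303 = 18.5611; b·c/n = 49·68/303 = 10.9967
Stratum 3 (High): n = 499; a·d/n = 71·262/499 = 37.2786; b·c/n = 76·90/499 = 13.7074
OR_MH = (14.0291 + 18.5611 + 37.2786) / (7.9473 + 10.9967 + 13.7074) = 69.8687 / 32.6514 = 2.13984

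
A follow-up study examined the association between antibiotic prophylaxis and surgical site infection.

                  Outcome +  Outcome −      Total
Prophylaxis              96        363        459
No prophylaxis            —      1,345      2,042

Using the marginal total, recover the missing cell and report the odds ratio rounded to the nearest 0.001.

The missing cell is in the unexposed row: 2042 − 1345 = 697.
So a = 96, b = 363, c = 697, d = 1345.
OR = (a·d)/(b·c) = (96 × 1345) / (363 × 697) = 129120 / 253011 = 0.51033

0.510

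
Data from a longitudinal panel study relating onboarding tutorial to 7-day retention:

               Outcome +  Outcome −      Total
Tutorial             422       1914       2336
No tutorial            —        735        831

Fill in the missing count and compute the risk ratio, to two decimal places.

1.56

The missing cell is in the unexposed row: 831 − 735 = 96.
So a = 422, b = 1914, c = 96, d = 735.
RR = [a/(a+b)] / [c/(c+d)] = (422/2336) / (96/831) = 0.18065/0.11552 = 1.56376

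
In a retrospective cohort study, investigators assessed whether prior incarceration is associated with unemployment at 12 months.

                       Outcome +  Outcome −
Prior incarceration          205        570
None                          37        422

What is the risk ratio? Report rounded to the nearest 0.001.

Cells: a = 205, b = 570, c = 37, d = 422.
Risk in exposed = 205/775 = 0.26452; risk in unexposed = 37/459 = 0.08061.
RR = 0.26452 / 0.08061 = 3.28143
The risk among the exposed is 3.28 times that among the unexposed.

3.281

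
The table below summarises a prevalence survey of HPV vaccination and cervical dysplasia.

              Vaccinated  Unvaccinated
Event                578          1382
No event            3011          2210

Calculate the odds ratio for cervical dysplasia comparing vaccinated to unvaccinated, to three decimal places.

0.307

Reading the table with exposure as columns: a = 578 (Vaccinated, case), b = 3011 (Vaccinated, non-case), c = 1382 (Unvaccinated, case), d = 2210.
OR = (a·d)/(b·c) = (578 × 2210) / (3011 × 1382) = 1277380 / 4161202 = 0.30697
Exposure is associated with lower odds of cervical dysplasia (OR = 0.31 < 1).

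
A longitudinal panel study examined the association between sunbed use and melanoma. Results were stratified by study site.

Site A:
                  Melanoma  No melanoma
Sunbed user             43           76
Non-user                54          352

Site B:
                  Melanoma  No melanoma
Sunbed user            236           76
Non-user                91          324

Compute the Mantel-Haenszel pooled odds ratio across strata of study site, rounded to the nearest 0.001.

OR_MH = Σ(aᵢdᵢ/nᵢ) / Σ(bᵢcᵢ/nᵢ), where nᵢ is the stratum total.
Stratum 1 (Site A): n = 525; a·d/n = 43·352/525 = 28.8305; b·c/n = 76·54/525 = 7.8171
Stratum 2 (Site B): n = 727; a·d/n = 236·324/727 = 105.1774; b·c/n = 76·91/727 = 9.5131
OR_MH = (28.8305 + 105.1774) / (7.8171 + 9.5131) = 134.0079 / 17.3302 = 7.73262

7.733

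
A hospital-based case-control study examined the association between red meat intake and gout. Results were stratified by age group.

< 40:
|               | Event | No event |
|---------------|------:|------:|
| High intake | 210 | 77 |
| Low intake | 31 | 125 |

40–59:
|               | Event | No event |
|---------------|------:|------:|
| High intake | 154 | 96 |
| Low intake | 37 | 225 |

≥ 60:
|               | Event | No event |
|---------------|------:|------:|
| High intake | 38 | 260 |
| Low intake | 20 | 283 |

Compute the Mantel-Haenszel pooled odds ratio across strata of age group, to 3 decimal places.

OR_MH = Σ(aᵢdᵢ/nᵢ) / Σ(bᵢcᵢ/nᵢ), where nᵢ is the stratum total.
Stratum 1 (< 40): n = 443; a·d/n = 210·125/443 = 59.2551; b·c/n = 77·31/443 = 5.3883
Stratum 2 (40–59): n = 512; a·d/n = 154·225/512 = 67.6758; b·c/n = 96·37/512 = 6.9375
Stratum 3 (≥ 60): n = 601; a·d/n = 38·283/601 = 17.8935; b·c/n = 260·20/601 = 8.6522
OR_MH = (59.2551 + 67.6758 + 17.8935) / (5.3883 + 6.9375 + 8.6522) = 144.8244 / 20.9780 = 6.90363

6.904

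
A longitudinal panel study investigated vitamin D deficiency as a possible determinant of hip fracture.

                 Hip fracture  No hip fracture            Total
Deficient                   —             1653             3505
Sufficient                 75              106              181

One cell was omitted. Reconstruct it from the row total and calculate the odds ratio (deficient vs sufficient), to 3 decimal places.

1.583

The missing cell is in the exposed row: 3505 − 1653 = 1852.
So a = 1852, b = 1653, c = 75, d = 106.
OR = (a·d)/(b·c) = (1852 × 106) / (1653 × 75) = 196312 / 123975 = 1.58348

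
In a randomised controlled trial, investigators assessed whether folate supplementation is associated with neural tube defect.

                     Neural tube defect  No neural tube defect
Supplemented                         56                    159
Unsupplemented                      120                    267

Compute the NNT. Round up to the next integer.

Risk in treated group = 56/215 = 0.26047; risk in control = 120/387 = 0.31008.
Absolute risk reduction = 0.31008 − 0.26047 = 0.04961
NNT = 1 / ARR = 1 / 0.04961 = 20.156 → round up → 21

21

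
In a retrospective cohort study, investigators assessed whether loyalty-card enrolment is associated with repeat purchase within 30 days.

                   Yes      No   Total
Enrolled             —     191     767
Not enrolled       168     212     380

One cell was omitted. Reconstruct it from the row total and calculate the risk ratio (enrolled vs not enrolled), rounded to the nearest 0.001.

The missing cell is in the exposed row: 767 − 191 = 576.
So a = 576, b = 191, c = 168, d = 212.
RR = [a/(a+b)] / [c/(c+d)] = (576/767) / (168/380) = 0.75098/0.44211 = 1.69864

1.699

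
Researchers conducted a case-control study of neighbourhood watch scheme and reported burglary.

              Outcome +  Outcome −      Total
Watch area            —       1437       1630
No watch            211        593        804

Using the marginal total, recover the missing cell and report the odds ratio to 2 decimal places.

0.38

The missing cell is in the exposed row: 1630 − 1437 = 193.
So a = 193, b = 1437, c = 211, d = 593.
OR = (a·d)/(b·c) = (193 × 593) / (1437 × 211) = 114449 / 303207 = 0.37746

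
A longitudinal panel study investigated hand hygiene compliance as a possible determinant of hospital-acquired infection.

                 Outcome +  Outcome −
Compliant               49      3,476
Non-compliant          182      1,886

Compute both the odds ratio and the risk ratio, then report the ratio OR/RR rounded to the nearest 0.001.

Cells: a = 49, b = 3476, c = 182, d = 1886.
OR = (49·1886)/(3476·182) = 92414/632632 = 0.14608
Risk in exposed = 49/3525 = 0.01390; risk in unexposed = 182/2068 = 0.08801; RR = 0.15795
OR/RR = 0.14608 / 0.15795 = 0.92485
The outcome is rare in both groups, so OR ≈ RR (ratio near 1).

0.925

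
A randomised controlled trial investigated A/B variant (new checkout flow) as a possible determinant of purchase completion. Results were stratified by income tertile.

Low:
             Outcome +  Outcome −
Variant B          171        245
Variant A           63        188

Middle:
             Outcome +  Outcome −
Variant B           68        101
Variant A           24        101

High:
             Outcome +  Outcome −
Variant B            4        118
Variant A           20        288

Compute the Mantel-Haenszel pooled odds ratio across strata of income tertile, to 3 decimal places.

OR_MH = Σ(aᵢdᵢ/nᵢ) / Σ(bᵢcᵢ/nᵢ), where nᵢ is the stratum total.
Stratum 1 (Low): n = 667; a·d/n = 171·188/667 = 48.1979; b·c/n = 245·63/667 = 23.1409
Stratum 2 (Middle): n = 294; a·d/n = 68·101/294 = 23.3605; b·c/n = 101·24/294 = 8.2449
Stratum 3 (High): n = 430; a·d/n = 4·288/430 = 2.6791; b·c/n = 118·20/430 = 5.4884
OR_MH = (48.1979 + 23.3605 + 2.6791) / (23.1409 + 8.2449 + 5.4884) = 74.2375 / 36.8742 = 2.01326

2.013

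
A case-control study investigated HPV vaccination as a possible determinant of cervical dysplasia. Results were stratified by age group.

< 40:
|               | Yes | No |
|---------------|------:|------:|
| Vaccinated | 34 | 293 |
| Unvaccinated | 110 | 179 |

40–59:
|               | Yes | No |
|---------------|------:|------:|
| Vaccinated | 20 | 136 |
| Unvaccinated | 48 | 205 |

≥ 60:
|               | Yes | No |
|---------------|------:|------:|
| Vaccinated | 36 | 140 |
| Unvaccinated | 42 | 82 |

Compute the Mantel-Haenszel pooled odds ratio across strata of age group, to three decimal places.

0.338

OR_MH = Σ(aᵢdᵢ/nᵢ) / Σ(bᵢcᵢ/nᵢ), where nᵢ is the stratum total.
Stratum 1 (< 40): n = 616; a·d/n = 34·179/616 = 9.8799; b·c/n = 293·110/616 = 52.3214
Stratum 2 (40–59): n = 409; a·d/n = 20·205/409 = 10.0244; b·c/n = 136·48/409 = 15.9609
Stratum 3 (≥ 60): n = 300; a·d/n = 36·82/300 = 9.8400; b·c/n = 140·42/300 = 19.6000
OR_MH = (9.8799 + 10.0244 + 9.8400) / (52.3214 + 15.9609 + 19.6000) = 29.7443 / 87.8823 = 0.33846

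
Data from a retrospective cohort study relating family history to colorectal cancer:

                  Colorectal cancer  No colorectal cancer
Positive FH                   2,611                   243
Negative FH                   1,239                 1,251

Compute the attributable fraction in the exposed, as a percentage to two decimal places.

45.61

Cells: a = 2611, b = 243, c = 1239, d = 1251.
Risk in exposed = 2611/2854 = 0.91486; risk in unexposed = 1239/2490 = 0.49759.
RR = 0.91486/0.49759 = 1.83857
AR% = (RR − 1)/RR × 100 = (1.83857 − 1)/1.83857 × 100 = 45.6100%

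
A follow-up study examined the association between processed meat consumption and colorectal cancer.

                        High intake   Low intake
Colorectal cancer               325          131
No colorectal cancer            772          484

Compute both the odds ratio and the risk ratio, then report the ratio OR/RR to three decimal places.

1.118

Reading the table with exposure as columns: a = 325 (High intake, case), b = 772 (High intake, non-case), c = 131 (Low intake, case), d = 484.
OR = (325·484)/(772·131) = 157300/101132 = 1.55539
Risk in exposed = 325/1097 = 0.29626; risk in unexposed = 131/615 = 0.21301; RR = 1.39085
OR/RR = 1.55539 / 1.39085 = 1.11830
The outcome is not rare, so the OR lies further from 1 than the RR.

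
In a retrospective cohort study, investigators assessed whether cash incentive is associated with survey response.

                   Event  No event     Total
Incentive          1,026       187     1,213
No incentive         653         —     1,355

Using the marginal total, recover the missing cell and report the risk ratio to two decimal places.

The missing cell is in the unexposed row: 1355 − 653 = 702.
So a = 1026, b = 187, c = 653, d = 702.
RR = [a/(a+b)] / [c/(c+d)] = (1026/1213) / (653/1355) = 0.84584/0.48192 = 1.75514

1.76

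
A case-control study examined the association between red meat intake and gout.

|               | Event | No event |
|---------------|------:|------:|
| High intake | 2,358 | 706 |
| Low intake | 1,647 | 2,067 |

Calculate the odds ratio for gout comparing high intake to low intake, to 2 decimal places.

Cells: a = 2358, b = 706, c = 1647, d = 2067.
OR = (a·d)/(b·c) = (2358 × 2067) / (706 × 1647) = 4873986 / 1162782 = 4.19166
The odds of gout are about 4.19 times as high in the high intake group.

4.19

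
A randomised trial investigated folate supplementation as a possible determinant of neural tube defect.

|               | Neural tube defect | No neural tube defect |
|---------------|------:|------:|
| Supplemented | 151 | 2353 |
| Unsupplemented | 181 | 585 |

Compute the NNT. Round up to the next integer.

Risk in treated group = 151/2504 = 0.06030; risk in control = 181/766 = 0.23629.
Absolute risk reduction = 0.23629 − 0.06030 = 0.17599
NNT = 1 / ARR = 1 / 0.17599 = 5.682 → round up → 6

6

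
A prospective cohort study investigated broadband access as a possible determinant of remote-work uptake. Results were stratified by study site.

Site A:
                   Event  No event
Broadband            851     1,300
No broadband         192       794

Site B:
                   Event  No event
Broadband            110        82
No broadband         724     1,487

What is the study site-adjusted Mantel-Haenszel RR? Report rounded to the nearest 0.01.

RR_MH = Σ(aᵢ·n₀ᵢ/nᵢ) / Σ(cᵢ·n₁ᵢ/nᵢ), with n₁ᵢ = aᵢ+bᵢ (exposed), n₀ᵢ = cᵢ+dᵢ (unexposed), nᵢ = n₁ᵢ+n₀ᵢ.
Stratum 1 (Site A): n₁ = 2151, n₀ = 986, n = 3137; a·n₀/n = 851·986/3137 = 267.4804; c·n₁/n = 192·2151/3137 = 131.6519
Stratum 2 (Site B): n₁ = 192, n₀ = 2211, n = 2403; a·n₀/n = 110·2211/2403 = 101.2110; c·n₁/n = 724·192/2403 = 57.8477
RR_MH = (267.4804 + 101.2110) / (131.6519 + 57.8477) = 368.6914 / 189.4996 = 1.94561

1.95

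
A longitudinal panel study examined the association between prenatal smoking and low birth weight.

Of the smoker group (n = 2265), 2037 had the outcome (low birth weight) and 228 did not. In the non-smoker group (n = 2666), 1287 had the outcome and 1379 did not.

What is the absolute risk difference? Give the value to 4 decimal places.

0.4166

From the description: a = 2037, b = 228, c = 1287, d = 1379.
Risk in exposed = 2037/2265 = 0.899338; risk in unexposed = 1287/2666 = 0.482746.
Risk difference = 0.899338 − 0.482746 = 0.416592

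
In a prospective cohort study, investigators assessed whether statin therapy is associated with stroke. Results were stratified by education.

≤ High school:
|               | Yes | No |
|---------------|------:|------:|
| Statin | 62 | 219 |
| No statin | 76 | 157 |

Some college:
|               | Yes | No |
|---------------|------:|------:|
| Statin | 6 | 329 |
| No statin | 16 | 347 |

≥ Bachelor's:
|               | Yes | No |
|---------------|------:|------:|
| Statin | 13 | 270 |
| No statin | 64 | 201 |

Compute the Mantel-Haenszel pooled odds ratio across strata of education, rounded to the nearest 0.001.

0.374

OR_MH = Σ(aᵢdᵢ/nᵢ) / Σ(bᵢcᵢ/nᵢ), where nᵢ is the stratum total.
Stratum 1 (≤ High school): n = 514; a·d/n = 62·157/514 = 18.9377; b·c/n = 219·76/514 = 32.3813
Stratum 2 (Some college): n = 698; a·d/n = 6·347/698 = 2.9828; b·c/n = 329·16/698 = 7.5415
Stratum 3 (≥ Bachelor's): n = 548; a·d/n = 13·201/548 = 4.7682; b·c/n = 270·64/548 = 31.5328
OR_MH = (18.9377 + 2.9828 + 4.7682) / (32.3813 + 7.5415 + 31.5328) = 26.6888 / 71.4557 = 0.37350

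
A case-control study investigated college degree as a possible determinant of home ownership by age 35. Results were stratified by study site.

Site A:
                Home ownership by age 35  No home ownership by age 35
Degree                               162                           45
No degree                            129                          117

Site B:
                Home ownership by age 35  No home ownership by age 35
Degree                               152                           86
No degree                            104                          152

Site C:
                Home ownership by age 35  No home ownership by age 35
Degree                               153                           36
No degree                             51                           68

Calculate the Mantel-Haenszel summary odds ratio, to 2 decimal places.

OR_MH = Σ(aᵢdᵢ/nᵢ) / Σ(bᵢcᵢ/nᵢ), where nᵢ is the stratum total.
Stratum 1 (Site A): n = 453; a·d/n = 162·117/453 = 41.8411; b·c/n = 45·129/453 = 12.8146
Stratum 2 (Site B): n = 494; a·d/n = 152·152/494 = 46.7692; b·c/n = 86·104/494 = 18.1053
Stratum 3 (Site C): n = 308; a·d/n = 153·68/308 = 33.7792; b·c/n = 36·51/308 = 5.9610
OR_MH = (41.8411 + 46.7692 + 33.7792) / (12.8146 + 18.1053 + 5.9610) = 122.3895 / 36.8809 = 3.31851

3.32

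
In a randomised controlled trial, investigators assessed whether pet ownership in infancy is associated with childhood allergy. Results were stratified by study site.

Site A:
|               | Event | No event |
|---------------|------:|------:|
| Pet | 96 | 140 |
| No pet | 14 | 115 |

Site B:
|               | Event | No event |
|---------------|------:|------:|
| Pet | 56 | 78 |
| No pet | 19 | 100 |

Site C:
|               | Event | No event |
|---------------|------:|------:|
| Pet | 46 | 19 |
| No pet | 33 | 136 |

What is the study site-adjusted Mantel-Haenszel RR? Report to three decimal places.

RR_MH = Σ(aᵢ·n₀ᵢ/nᵢ) / Σ(cᵢ·n₁ᵢ/nᵢ), with n₁ᵢ = aᵢ+bᵢ (exposed), n₀ᵢ = cᵢ+dᵢ (unexposed), nᵢ = n₁ᵢ+n₀ᵢ.
Stratum 1 (Site A): n₁ = 236, n₀ = 129, n = 365; a·n₀/n = 96·129/365 = 33.9288; c·n₁/n = 14·236/365 = 9.0521
Stratum 2 (Site B): n₁ = 134, n₀ = 119, n = 253; a·n₀/n = 56·119/253 = 26.3399; c·n₁/n = 19·134/253 = 10.0632
Stratum 3 (Site C): n₁ = 65, n₀ = 169, n = 234; a·n₀/n = 46·169/234 = 33.2222; c·n₁/n = 33·65/234 = 9.1667
RR_MH = (33.9288 + 26.3399 + 33.2222) / (9.0521 + 10.0632 + 9.1667) = 93.4909 / 28.2820 = 3.30567

3.306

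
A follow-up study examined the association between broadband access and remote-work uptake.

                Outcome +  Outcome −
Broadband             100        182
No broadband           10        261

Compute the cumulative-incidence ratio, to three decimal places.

Cells: a = 100, b = 182, c = 10, d = 261.
Risk in exposed = 100/282 = 0.35461; risk in unexposed = 10/271 = 0.03690.
RR = 0.35461 / 0.03690 = 9.60993
The risk among the exposed is 9.61 times that among the unexposed.

9.610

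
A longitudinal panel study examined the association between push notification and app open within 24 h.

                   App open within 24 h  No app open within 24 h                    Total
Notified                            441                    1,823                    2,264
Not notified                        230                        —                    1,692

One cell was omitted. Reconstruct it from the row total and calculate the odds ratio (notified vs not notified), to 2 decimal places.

1.54

The missing cell is in the unexposed row: 1692 − 230 = 1462.
So a = 441, b = 1823, c = 230, d = 1462.
OR = (a·d)/(b·c) = (441 × 1462) / (1823 × 230) = 644742 / 419290 = 1.53770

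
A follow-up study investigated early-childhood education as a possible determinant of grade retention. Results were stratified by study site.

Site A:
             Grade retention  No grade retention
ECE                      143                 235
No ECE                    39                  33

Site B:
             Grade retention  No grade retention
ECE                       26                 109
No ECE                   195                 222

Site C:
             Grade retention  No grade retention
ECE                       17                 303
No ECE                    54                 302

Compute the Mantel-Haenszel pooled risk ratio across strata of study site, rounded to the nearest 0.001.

0.486

RR_MH = Σ(aᵢ·n₀ᵢ/nᵢ) / Σ(cᵢ·n₁ᵢ/nᵢ), with n₁ᵢ = aᵢ+bᵢ (exposed), n₀ᵢ = cᵢ+dᵢ (unexposed), nᵢ = n₁ᵢ+n₀ᵢ.
Stratum 1 (Site A): n₁ = 378, n₀ = 72, n = 450; a·n₀/n = 143·72/450 = 22.8800; c·n₁/n = 39·378/450 = 32.7600
Stratum 2 (Site B): n₁ = 135, n₀ = 417, n = 552; a·n₀/n = 26·417/552 = 19.6413; c·n₁/n = 195·135/552 = 47.6902
Stratum 3 (Site C): n₁ = 320, n₀ = 356, n = 676; a·n₀/n = 17·356/676 = 8.9527; c·n₁/n = 54·320/676 = 25.5621
RR_MH = (22.8800 + 19.6413 + 8.9527) / (32.7600 + 47.6902 + 25.5621) = 51.4740 / 106.0123 = 0.48555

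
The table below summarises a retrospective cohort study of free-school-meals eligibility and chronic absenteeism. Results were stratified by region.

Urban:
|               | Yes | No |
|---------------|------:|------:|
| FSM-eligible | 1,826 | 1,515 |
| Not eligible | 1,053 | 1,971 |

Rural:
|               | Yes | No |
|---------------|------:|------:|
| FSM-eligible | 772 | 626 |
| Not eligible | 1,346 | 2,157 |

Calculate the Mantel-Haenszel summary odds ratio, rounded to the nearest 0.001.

2.142

OR_MH = Σ(aᵢdᵢ/nᵢ) / Σ(bᵢcᵢ/nᵢ), where nᵢ is the stratum total.
Stratum 1 (Urban): n = 6365; a·d/n = 1826·1971/6365 = 565.4432; b·c/n = 1515·1053/6365 = 250.6355
Stratum 2 (Rural): n = 4901; a·d/n = 772·2157/4901 = 339.7682; b·c/n = 626·1346/4901 = 171.9233
OR_MH = (565.4432 + 339.7682) / (250.6355 + 171.9233) = 905.2114 / 422.5588 = 2.14221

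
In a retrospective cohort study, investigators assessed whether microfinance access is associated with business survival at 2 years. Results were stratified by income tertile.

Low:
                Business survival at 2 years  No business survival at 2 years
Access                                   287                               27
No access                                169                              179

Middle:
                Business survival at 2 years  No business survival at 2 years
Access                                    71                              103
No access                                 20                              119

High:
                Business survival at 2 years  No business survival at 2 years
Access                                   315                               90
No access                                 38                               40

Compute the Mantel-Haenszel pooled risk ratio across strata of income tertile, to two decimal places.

RR_MH = Σ(aᵢ·n₀ᵢ/nᵢ) / Σ(cᵢ·n₁ᵢ/nᵢ), with n₁ᵢ = aᵢ+bᵢ (exposed), n₀ᵢ = cᵢ+dᵢ (unexposed), nᵢ = n₁ᵢ+n₀ᵢ.
Stratum 1 (Low): n₁ = 314, n₀ = 348, n = 662; a·n₀/n = 287·348/662 = 150.8701; c·n₁/n = 169·314/662 = 80.1601
Stratum 2 (Middle): n₁ = 174, n₀ = 139, n = 313; a·n₀/n = 71·139/313 = 31.5304; c·n₁/n = 20·174/313 = 11.1182
Stratum 3 (High): n₁ = 405, n₀ = 78, n = 483; a·n₀/n = 315·78/483 = 50.8696; c·n₁/n = 38·405/483 = 31.8634
RR_MH = (150.8701 + 31.5304 + 50.8696) / (80.1601 + 11.1182 + 31.8634) = 233.2700 / 123.1417 = 1.89432

1.89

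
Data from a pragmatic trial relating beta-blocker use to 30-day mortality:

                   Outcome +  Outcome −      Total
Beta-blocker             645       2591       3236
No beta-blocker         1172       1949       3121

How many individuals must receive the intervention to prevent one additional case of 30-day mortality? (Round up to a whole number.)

Risk in treated group = 645/3236 = 0.19932; risk in control = 1172/3121 = 0.37552.
Absolute risk reduction = 0.37552 − 0.19932 = 0.17620
NNT = 1 / ARR = 1 / 0.17620 = 5.675 → round up → 6

6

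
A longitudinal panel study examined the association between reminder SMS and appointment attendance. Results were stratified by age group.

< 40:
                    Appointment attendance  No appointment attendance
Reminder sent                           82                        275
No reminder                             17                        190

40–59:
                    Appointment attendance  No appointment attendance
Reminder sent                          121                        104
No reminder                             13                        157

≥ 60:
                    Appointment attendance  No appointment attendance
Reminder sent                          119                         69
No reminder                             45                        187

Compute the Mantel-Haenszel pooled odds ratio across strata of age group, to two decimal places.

6.74

OR_MH = Σ(aᵢdᵢ/nᵢ) / Σ(bᵢcᵢ/nᵢ), where nᵢ is the stratum total.
Stratum 1 (< 40): n = 564; a·d/n = 82·190/564 = 27.6241; b·c/n = 275·17/564 = 8.2890
Stratum 2 (40–59): n = 395; a·d/n = 121·157/395 = 48.0937; b·c/n = 104·13/395 = 3.4228
Stratum 3 (≥ 60): n = 420; a·d/n = 119·187/420 = 52.9833; b·c/n = 69·45/420 = 7.3929
OR_MH = (27.6241 + 48.0937 + 52.9833) / (8.2890 + 3.4228 + 7.3929) = 128.7011 / 19.1046 = 6.73664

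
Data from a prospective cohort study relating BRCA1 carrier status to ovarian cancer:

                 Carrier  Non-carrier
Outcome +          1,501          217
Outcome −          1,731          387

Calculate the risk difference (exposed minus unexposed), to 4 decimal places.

Reading the table with exposure as columns: a = 1501 (Carrier, case), b = 1731 (Carrier, non-case), c = 217 (Non-carrier, case), d = 387.
Risk in exposed = 1501/3232 = 0.464418; risk in unexposed = 217/604 = 0.359272.
Risk difference = 0.464418 − 0.359272 = 0.105147

0.1051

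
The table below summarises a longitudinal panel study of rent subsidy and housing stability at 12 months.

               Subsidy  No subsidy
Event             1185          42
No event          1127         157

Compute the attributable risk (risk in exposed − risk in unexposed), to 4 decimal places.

0.3015

Reading the table with exposure as columns: a = 1185 (Subsidy, case), b = 1127 (Subsidy, non-case), c = 42 (No subsidy, case), d = 157.
Risk in exposed = 1185/2312 = 0.512543; risk in unexposed = 42/199 = 0.211055.
Risk difference = 0.512543 − 0.211055 = 0.301488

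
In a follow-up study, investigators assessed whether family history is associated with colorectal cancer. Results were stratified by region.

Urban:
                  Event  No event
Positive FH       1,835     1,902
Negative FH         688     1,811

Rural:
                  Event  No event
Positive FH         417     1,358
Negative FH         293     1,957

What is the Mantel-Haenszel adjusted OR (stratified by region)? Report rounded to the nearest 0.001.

2.383

OR_MH = Σ(aᵢdᵢ/nᵢ) / Σ(bᵢcᵢ/nᵢ), where nᵢ is the stratum total.
Stratum 1 (Urban): n = 6236; a·d/n = 1835·1811/6236 = 532.9033; b·c/n = 1902·688/6236 = 209.8422
Stratum 2 (Rural): n = 4025; a·d/n = 417·1957/4025 = 202.7501; b·c/n = 1358·293/4025 = 98.8557
OR_MH = (532.9033 + 202.7501) / (209.8422 + 98.8557) = 735.6534 / 308.6979 = 2.38309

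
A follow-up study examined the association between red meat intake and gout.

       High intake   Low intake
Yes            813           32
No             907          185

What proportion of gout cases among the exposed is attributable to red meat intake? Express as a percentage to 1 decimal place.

68.8

Reading the table with exposure as columns: a = 813 (High intake, case), b = 907 (High intake, non-case), c = 32 (Low intake, case), d = 185.
Risk in exposed = 813/1720 = 0.47267; risk in unexposed = 32/217 = 0.14747.
RR = 0.47267/0.14747 = 3.20532
AR% = (RR − 1)/RR × 100 = (3.20532 − 1)/3.20532 × 100 = 68.8019%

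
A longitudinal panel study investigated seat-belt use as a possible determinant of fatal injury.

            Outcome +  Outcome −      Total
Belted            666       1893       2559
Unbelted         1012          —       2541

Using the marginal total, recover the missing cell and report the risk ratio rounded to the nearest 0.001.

0.653

The missing cell is in the unexposed row: 2541 − 1012 = 1529.
So a = 666, b = 1893, c = 1012, d = 1529.
RR = [a/(a+b)] / [c/(c+d)] = (666/2559) / (1012/2541) = 0.26026/0.39827 = 0.65347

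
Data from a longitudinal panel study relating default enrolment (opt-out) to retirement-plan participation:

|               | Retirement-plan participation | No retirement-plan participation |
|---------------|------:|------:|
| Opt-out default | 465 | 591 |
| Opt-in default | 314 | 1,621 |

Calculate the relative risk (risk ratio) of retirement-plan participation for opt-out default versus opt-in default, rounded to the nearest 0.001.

Cells: a = 465, b = 591, c = 314, d = 1621.
Risk in exposed = 465/1056 = 0.44034; risk in unexposed = 314/1935 = 0.16227.
RR = 0.44034 / 0.16227 = 2.71357
The risk among the exposed is 2.71 times that among the unexposed.

2.714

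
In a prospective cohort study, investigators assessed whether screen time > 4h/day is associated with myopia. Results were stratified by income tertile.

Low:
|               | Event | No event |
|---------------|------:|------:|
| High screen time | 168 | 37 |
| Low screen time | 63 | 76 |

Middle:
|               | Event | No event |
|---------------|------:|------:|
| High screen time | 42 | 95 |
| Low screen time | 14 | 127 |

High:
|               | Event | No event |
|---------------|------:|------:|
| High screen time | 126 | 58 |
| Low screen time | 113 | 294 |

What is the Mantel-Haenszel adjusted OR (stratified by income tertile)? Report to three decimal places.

OR_MH = Σ(aᵢdᵢ/nᵢ) / Σ(bᵢcᵢ/nᵢ), where nᵢ is the stratum total.
Stratum 1 (Low): n = 344; a·d/n = 168·76/344 = 37.1163; b·c/n = 37·63/344 = 6.7762
Stratum 2 (Middle): n = 278; a·d/n = 42·127/278 = 19.1871; b·c/n = 95·14/278 = 4.7842
Stratum 3 (High): n = 591; a·d/n = 126·294/591 = 62.6802; b·c/n = 58·113/591 = 11.0897
OR_MH = (37.1163 + 19.1871 + 62.6802) / (6.7762 + 4.7842 + 11.0897) = 118.9835 / 22.6500 = 5.25313

5.253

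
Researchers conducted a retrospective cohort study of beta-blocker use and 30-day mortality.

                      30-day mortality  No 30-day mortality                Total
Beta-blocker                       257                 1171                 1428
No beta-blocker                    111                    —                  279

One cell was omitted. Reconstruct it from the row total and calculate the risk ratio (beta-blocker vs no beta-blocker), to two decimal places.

The missing cell is in the unexposed row: 279 − 111 = 168.
So a = 257, b = 1171, c = 111, d = 168.
RR = [a/(a+b)] / [c/(c+d)] = (257/1428) / (111/279) = 0.17997/0.39785 = 0.45236

0.45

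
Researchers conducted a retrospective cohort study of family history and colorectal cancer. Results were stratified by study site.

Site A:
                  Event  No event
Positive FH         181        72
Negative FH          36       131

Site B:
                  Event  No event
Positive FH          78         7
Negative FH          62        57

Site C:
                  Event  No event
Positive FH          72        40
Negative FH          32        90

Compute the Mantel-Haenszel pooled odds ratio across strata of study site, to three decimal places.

OR_MH = Σ(aᵢdᵢ/nᵢ) / Σ(bᵢcᵢ/nᵢ), where nᵢ is the stratum total.
Stratum 1 (Site A): n = 420; a·d/n = 181·131/420 = 56.4548; b·c/n = 72·36/420 = 6.1714
Stratum 2 (Site B): n = 204; a·d/n = 78·57/204 = 21.7941; b·c/n = 7·62/204 = 2.1275
Stratum 3 (Site C): n = 234; a·d/n = 72·90/234 = 27.6923; b·c/n = 40·32/234 = 5.4701
OR_MH = (56.4548 + 21.7941 + 27.6923) / (6.1714 + 2.1275 + 5.4701) = 105.9412 / 13.7690 = 7.69420

7.694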